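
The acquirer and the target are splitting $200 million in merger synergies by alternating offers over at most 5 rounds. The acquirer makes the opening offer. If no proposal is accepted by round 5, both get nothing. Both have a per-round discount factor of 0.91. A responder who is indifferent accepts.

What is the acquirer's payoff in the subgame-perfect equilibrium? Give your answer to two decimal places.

Round 5 (the acquirer proposes): rejection yields 0 for the target; the acquirer offers 0 and keeps 200.
Round 4 (the target proposes): the acquirer can get 200 next round, worth 0.91 × 200 = 182 now; the target offers that and keeps 18.
Round 3 (the acquirer proposes): the target can get 18 next round, worth 0.91 × 18 = 16.38 now, so the acquirer offers 16.38, keeping 183.62.
Round 2 (the target proposes): the acquirer can get 183.62 next round, worth 0.91 × 183.62 = 167.0942 now, so the target offers 167.0942, keeping 32.9058.
Round 1 (the acquirer proposes): the target can get 32.9058 next round, worth 0.91 × 32.9058 = 29.944278 now. The acquirer offers 29.944278 and keeps 200 − 29.944278 = 170.055722.

170.06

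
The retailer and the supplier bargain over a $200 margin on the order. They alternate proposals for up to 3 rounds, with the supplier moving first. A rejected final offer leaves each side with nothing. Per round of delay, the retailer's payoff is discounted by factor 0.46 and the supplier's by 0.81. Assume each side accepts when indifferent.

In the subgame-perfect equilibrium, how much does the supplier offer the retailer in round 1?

Round 3 (the supplier proposes): rejection yields 0 for the retailer; the supplier offers 0 and keeps 200.
Round 2 (the retailer proposes): the supplier can get 200 next round, worth 0.81 × 200 = 162 now; the retailer offers that and keeps 38.
Round 1 (the supplier proposes): the retailer can get 38 next round, worth 0.46 × 38 = 17.48 now. The supplier offers 17.48 and keeps 200 − 17.48 = 182.52.

17.48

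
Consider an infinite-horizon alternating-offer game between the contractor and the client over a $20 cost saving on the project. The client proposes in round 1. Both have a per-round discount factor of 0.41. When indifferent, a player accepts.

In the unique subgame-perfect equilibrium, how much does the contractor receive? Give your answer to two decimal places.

5.82

Let x be the client's share when the client proposes and y be the contractor's share when the contractor proposes.
The contractor accepts iff offered ≥ 0.41·y, so x = 20 − 0.41y. Symmetrically y = 20 − 0.41x.
Substituting: x = 20 − 0.41(20 − 0.41x), giving x(1 − 0.41·0.41) = 20(1 − 0.41).
So x = 20 × 0.59 / 0.8319 ≈ 14.1844, and the contractor receives 20 − x ≈ 5.8156.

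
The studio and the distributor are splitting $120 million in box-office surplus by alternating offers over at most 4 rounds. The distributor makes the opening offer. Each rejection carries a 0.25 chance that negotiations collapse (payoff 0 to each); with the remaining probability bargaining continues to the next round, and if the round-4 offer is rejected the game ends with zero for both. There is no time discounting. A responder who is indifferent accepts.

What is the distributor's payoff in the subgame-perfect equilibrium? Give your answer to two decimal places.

Round 4 (the studio proposes): the distributor will accept anything ≥ 0, so the studio offers 0 and keeps 120.
Round 3 (the distributor proposes): rejecting gives the studio an expected 0.75 × 120 = 90; the distributor offers that and keeps 30.
Round 2 (the studio proposes): rejecting gives the distributor an expected 0.75 × 30 = 22.5, so the studio offers 22.5, keeping 97.5.
Round 1 (the distributor proposes): rejecting gives the studio an expected 0.75 × 97.5 = 73.125. The distributor offers 73.125 and keeps 120 − 73.125 = 46.875.

46.88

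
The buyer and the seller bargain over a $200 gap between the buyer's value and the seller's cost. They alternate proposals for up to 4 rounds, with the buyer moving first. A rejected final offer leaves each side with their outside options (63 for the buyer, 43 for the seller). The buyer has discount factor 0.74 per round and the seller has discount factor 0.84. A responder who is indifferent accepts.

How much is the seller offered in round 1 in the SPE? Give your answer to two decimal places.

115.21

Round 4 (the seller proposes): the buyer gets 63 if talks fail, so the seller offers 63 and keeps 137.
Round 3 (the buyer proposes): the seller can get 137 next round, worth 0.84 × 137 = 115.08 now. The buyer offers 115.08 and keeps 200 − 115.08 = 84.92.
Round 2 (the seller proposes): the buyer can get 84.92 next round, worth 0.74 × 84.92 = 62.8408 now; the seller offers that and keeps 137.1592.
Round 1 (the buyer proposes): the seller can get 137.1592 next round, worth 0.84 × 137.1592 = 115.213728 now. The buyer offers 115.213728 and keeps 200 − 115.213728 = 84.786272.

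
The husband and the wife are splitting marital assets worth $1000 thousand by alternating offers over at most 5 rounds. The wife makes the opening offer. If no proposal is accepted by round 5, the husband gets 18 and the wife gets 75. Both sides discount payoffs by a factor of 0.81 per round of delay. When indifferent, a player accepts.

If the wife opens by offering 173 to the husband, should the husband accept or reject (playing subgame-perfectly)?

Round 5 (the wife proposes): the husband gets 18 if talks fail, so the wife offers 18 and keeps 982.
Round 4 (the husband proposes): the wife can get 982 next round, worth 0.81 × 982 = 795.42 now. The husband offers 795.42 and keeps 1000 − 795.42 = 204.58.
Round 3 (the wife proposes): the husband can get 204.58 next round, worth 0.81 × 204.58 = 165.7098 now, so the wife offers 165.7098, keeping 834.2902.
Round 2 (the husband proposes): the wife can get 834.2902 next round, worth 0.81 × 834.2902 = 675.775062 now; the husband offers that and keeps 324.224938.
So by rejecting in round 1, the husband gets 324.224938 next round, worth 0.81 × 324.224938 = 262.62219978 now.
Offer 173 < 262.62219978, so the husband rejects.

Reject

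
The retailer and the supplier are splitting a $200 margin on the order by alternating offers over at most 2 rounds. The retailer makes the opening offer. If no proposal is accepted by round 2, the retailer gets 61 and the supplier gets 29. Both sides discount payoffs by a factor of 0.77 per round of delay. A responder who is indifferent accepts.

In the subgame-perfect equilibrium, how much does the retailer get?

Round 2 (the supplier proposes): the retailer gets 61 if talks fail, so the supplier offers 61 and keeps 139.
Round 1 (the retailer proposes): the supplier can get 139 next round, worth 0.77 × 139 = 107.03 now; the retailer offers that and keeps 92.97.

92.97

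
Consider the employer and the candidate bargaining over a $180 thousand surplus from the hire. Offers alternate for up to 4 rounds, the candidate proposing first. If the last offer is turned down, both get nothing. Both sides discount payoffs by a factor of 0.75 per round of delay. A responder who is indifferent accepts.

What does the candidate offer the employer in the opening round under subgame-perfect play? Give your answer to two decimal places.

109.69

Round 4 (the employer proposes): the candidate will accept anything ≥ 0, so the employer offers 0 and keeps 180.
Round 3 (the candidate proposes): the employer can get 180 next round, worth 0.75 × 180 = 135 now, so the candidate offers 135, keeping 45.
Round 2 (the employer proposes): the candidate can get 45 next round, worth 0.75 × 45 = 33.75 now, so the employer offers 33.75, keeping 146.25.
Round 1 (the candidate proposes): the employer can get 146.25 next round, worth 0.75 × 146.25 = 109.6875 now. The candidate offers 109.6875 and keeps 180 − 109.6875 = 70.3125.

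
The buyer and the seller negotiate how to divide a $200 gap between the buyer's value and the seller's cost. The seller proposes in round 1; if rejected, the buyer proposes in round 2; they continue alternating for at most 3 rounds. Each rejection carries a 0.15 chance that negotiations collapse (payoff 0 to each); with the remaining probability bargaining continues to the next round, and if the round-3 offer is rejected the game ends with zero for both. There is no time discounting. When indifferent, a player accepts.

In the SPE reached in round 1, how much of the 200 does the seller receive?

174.5

By backward induction:
Round 3 (the seller proposes): rejection yields 0 for the buyer; the seller offers 0 and keeps 200.
Round 2 (the buyer proposes): rejecting gives the seller an expected 0.85 × 200 = 170. The buyer offers 170 and keeps 200 − 170 = 30.
Round 1 (the seller proposes): rejecting gives the buyer an expected 0.85 × 30 = 25.5; the seller offers that and keeps 174.5.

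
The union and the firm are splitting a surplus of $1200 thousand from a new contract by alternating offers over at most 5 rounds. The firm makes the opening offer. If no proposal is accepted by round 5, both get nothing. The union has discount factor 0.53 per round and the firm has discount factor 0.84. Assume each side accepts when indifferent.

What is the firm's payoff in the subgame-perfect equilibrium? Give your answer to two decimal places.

Work backward from the last round.
Round 5 (the firm proposes): rejection yields 0 for the union; the firm offers 0 and keeps 1200.
Round 4 (the union proposes): the firm can get 1200 next round, worth 0.84 × 1200 = 1008 now, so the union offers 1008, keeping 192.
Round 3 (the firm proposes): the union can get 192 next round, worth 0.53 × 192 = 101.76 now, so the firm offers 101.76, keeping 1098.24.
Round 2 (the union proposes): the firm can get 1098.24 next round, worth 0.84 × 1098.24 = 922.5216 now, so the union offers 922.5216, keeping 277.4784.
Round 1 (the firm proposes): the union can get 277.4784 next round, worth 0.53 × 277.4784 = 147.063552 now. The firm offers 147.063552 and keeps 1200 − 147.063552 = 1052.936448.

1052.94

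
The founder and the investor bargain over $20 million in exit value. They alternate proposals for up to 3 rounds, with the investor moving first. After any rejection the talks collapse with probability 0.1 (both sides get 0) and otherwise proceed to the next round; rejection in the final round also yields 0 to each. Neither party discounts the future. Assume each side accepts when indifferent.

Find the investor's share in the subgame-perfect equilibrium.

Round 3 (the investor proposes): the founder will accept anything ≥ 0, so the investor offers 0 and keeps 20.
Round 2 (the founder proposes): rejecting gives the investor an expected 0.9 × 20 = 18. The founder offers 18 and keeps 20 − 18 = 2.
Round 1 (the investor proposes): rejecting gives the founder an expected 0.9 × 2 = 1.8, so the investor offers 1.8, keeping 18.2.

18.2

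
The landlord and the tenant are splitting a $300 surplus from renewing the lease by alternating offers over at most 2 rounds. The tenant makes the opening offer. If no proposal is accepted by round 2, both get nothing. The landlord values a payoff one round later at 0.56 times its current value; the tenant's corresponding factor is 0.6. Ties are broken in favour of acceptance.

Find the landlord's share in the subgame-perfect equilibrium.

Round 2 (the landlord proposes): the tenant will accept anything ≥ 0, so the landlord offers 0 and keeps 300.
Round 1 (the tenant proposes): the landlord can get 300 next round, worth 0.56 × 300 = 168 now, so the tenant offers 168, keeping 132.

168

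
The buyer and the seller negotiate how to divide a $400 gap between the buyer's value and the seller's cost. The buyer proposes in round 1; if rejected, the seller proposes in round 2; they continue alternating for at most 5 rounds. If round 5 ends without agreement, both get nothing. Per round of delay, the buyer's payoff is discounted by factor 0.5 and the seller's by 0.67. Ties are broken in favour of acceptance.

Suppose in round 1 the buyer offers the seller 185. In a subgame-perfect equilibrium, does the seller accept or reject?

Accept

Work out the seller's continuation value if the offer is rejected.
Round 5 (the buyer proposes): the seller will accept anything ≥ 0, so the buyer offers 0 and keeps 400.
Round 4 (the seller proposes): the buyer can get 400 next round, worth 0.5 × 400 = 200 now, so the seller offers 200, keeping 200.
Round 3 (the buyer proposes): the seller can get 200 next round, worth 0.67 × 200 = 134 now; the buyer offers that and keeps 266.
Round 2 (the seller proposes): the buyer can get 266 next round, worth 0.5 × 266 = 133 now. The seller offers 133 and keeps 400 − 133 = 267.
So by rejecting in round 1, the seller gets 267 next round, worth 0.67 × 267 = 178.89 now.
Offer 185 ≥ 178.89, so the seller accepts.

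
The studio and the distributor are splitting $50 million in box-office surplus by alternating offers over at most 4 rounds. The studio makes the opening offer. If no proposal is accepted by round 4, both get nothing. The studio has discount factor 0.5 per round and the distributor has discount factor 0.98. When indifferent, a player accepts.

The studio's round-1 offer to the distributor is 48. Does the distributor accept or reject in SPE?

Round 4 (the distributor proposes): rejection yields 0 for the studio; the distributor offers 0 and keeps 50.
Round 3 (the studio proposes): the distributor can get 50 next round, worth 0.98 × 50 = 49 now. The studio offers 49 and keeps 50 − 49 = 1.
Round 2 (the distributor proposes): the studio can get 1 next round, worth 0.5 × 1 = 0.5 now. The distributor offers 0.5 and keeps 50 − 0.5 = 49.5.
So by rejecting in round 1, the distributor gets 49.5 next round, worth 0.98 × 49.5 = 48.51 now.
Offer 48 < 48.51, so the distributor rejects.

Reject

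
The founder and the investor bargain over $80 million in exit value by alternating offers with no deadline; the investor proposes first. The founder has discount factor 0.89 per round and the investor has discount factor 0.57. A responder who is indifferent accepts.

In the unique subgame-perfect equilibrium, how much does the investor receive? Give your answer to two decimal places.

In a stationary SPE each proposer offers the other exactly their discounted continuation value.
If the investor keeps x when proposing and the founder keeps y when proposing, then x = 80 − 0.89y and y = 80 − 0.57x.
Solving: x = 80(1 − 0.89) / (1 − 0.57·0.89) = 8.8 / 0.4927 ≈ 17.8608.
The founder gets 80 − 17.8608 ≈ 62.1392.

17.86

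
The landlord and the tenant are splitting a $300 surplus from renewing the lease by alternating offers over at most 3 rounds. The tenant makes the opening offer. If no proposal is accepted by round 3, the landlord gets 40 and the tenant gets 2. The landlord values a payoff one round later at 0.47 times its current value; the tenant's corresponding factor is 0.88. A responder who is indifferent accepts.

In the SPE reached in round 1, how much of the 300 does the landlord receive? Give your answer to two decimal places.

Round 3 (the tenant proposes): the landlord gets 40 if talks fail, so the tenant offers 40 and keeps 260.
Round 2 (the landlord proposes): the tenant can get 260 next round, worth 0.88 × 260 = 228.8 now; the landlord offers that and keeps 71.2.
Round 1 (the tenant proposes): the landlord can get 71.2 next round, worth 0.47 × 71.2 = 33.464 now; the tenant offers that and keeps 266.536.

33.46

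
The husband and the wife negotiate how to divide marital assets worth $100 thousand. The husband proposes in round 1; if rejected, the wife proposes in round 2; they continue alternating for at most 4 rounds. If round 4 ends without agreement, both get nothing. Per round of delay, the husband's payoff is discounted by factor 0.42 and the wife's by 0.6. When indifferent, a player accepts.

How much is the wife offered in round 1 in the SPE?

49.92

By backward induction:
Round 4 (the wife proposes): rejection yields 0 for the husband; the wife offers 0 and keeps 100.
Round 3 (the husband proposes): the wife can get 100 next round, worth 0.6 × 100 = 60 now; the husband offers that and keeps 40.
Round 2 (the wife proposes): the husband can get 40 next round, worth 0.42 × 40 = 16.8 now; the wife offers that and keeps 83.2.
Round 1 (the husband proposes): the wife can get 83.2 next round, worth 0.6 × 83.2 = 49.92 now. The husband offers 49.92 and keeps 100 − 49.92 = 50.08.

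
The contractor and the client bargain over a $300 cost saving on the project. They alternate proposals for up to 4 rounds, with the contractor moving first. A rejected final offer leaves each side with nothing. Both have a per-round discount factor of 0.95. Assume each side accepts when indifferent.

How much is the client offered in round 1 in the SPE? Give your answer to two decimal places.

271.46

Round 4 (the client proposes): rejection yields 0 for the contractor; the client offers 0 and keeps 300.
Round 3 (the contractor proposes): the client can get 300 next round, worth 0.95 × 300 = 285 now, so the contractor offers 285, keeping 15.
Round 2 (the client proposes): the contractor can get 15 next round, worth 0.95 × 15 = 14.25 now; the client offers that and keeps 285.75.
Round 1 (the contractor proposes): the client can get 285.75 next round, worth 0.95 × 285.75 = 271.4625 now; the contractor offers that and keeps 28.5375.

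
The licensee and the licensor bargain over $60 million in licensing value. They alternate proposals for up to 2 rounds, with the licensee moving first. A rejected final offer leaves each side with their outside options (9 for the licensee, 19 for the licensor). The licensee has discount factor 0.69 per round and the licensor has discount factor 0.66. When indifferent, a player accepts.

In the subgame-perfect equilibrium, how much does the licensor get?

Round 2 (the licensor proposes): the licensee gets 9 if talks fail, so the licensor offers 9 and keeps 51.
Round 1 (the licensee proposes): the licensor can get 51 next round, worth 0.66 × 51 = 33.66 now; the licensee offers that and keeps 26.34.

33.66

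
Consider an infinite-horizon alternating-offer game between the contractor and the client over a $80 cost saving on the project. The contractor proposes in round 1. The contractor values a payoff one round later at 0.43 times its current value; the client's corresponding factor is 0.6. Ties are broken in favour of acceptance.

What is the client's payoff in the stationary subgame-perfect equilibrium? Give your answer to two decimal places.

36.87

Let x be the contractor's share when the contractor proposes and y be the client's share when the client proposes.
The client accepts iff offered ≥ 0.6·y, so x = 80 − 0.6y. Symmetrically y = 80 − 0.43x.
Substituting: x = 80 − 0.6(80 − 0.43x), giving x(1 − 0.43·0.6) = 80(1 − 0.6).
So x = 80 × 0.4 / 0.742 ≈ 43.1267, and the client receives 80 − x ≈ 36.8733.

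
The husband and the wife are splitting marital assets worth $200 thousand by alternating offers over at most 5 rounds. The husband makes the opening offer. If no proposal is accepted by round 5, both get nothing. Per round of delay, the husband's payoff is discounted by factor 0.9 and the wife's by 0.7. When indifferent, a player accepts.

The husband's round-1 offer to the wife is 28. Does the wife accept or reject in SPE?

Round 5 (the husband proposes): the wife will accept anything ≥ 0, so the husband offers 0 and keeps 200.
Round 4 (the wife proposes): the husband can get 200 next round, worth 0.9 × 200 = 180 now. The wife offers 180 and keeps 200 − 180 = 20.
Round 3 (the husband proposes): the wife can get 20 next round, worth 0.7 × 20 = 14 now, so the husband offers 14, keeping 186.
Round 2 (the wife proposes): the husband can get 186 next round, worth 0.9 × 186 = 167.4 now, so the wife offers 167.4, keeping 32.6.
So by rejecting in round 1, the wife gets 32.6 next round, worth 0.7 × 32.6 = 22.82 now.
Offer 28 ≥ 22.82, so the wife accepts.

Accept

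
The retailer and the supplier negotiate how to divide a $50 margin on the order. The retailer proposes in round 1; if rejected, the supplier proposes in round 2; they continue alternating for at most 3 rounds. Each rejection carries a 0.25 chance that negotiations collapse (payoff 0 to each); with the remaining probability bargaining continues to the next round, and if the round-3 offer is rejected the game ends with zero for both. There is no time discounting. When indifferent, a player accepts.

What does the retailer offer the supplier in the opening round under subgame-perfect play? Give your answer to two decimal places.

9.38

Round 3 (the retailer proposes): rejection yields 0 for the supplier; the retailer offers 0 and keeps 50.
Round 2 (the supplier proposes): rejecting gives the retailer an expected 0.75 × 50 = 37.5, so the supplier offers 37.5, keeping 12.5.
Round 1 (the retailer proposes): rejecting gives the supplier an expected 0.75 × 12.5 = 9.375; the retailer offers that and keeps 40.625.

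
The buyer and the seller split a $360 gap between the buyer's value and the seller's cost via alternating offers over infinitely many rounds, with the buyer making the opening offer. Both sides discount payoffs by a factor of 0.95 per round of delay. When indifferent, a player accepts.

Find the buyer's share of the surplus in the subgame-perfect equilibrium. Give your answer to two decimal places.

184.62

In a stationary SPE each proposer offers the other exactly their discounted continuation value.
If the buyer keeps x when proposing and the seller keeps y when proposing, then x = 360 − 0.95y and y = 360 − 0.95x.
Solving: x = 360(1 − 0.95) / (1 − 0.95·0.95) = 18 / 0.0975 ≈ 184.6154.
The seller gets 360 − 184.6154 ≈ 175.3846.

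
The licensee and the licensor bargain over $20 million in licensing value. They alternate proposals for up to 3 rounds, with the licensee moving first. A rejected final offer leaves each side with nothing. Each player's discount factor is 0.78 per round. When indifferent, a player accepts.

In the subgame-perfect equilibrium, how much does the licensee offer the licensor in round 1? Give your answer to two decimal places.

Round 3 (the licensee proposes): rejection yields 0 for the licensor; the licensee offers 0 and keeps 20.
Round 2 (the licensor proposes): the licensee can get 20 next round, worth 0.78 × 20 = 15.6 now. The licensor offers 15.6 and keeps 20 − 15.6 = 4.4.
Round 1 (the licensee proposes): the licensor can get 4.4 next round, worth 0.78 × 4.4 = 3.432 now, so the licensee offers 3.432, keeping 16.568.

3.43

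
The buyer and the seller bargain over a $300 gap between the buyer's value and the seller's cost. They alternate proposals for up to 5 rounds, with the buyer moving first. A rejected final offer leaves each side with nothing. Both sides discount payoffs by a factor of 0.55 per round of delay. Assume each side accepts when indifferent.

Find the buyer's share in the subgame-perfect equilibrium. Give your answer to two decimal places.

Round 5 (the buyer proposes): rejection yields 0 for the seller; the buyer offers 0 and keeps 300.
Round 4 (the seller proposes): the buyer can get 300 next round, worth 0.55 × 300 = 165 now; the seller offers that and keeps 135.
Round 3 (the buyer proposes): the seller can get 135 next round, worth 0.55 × 135 = 74.25 now; the buyer offers that and keeps 225.75.
Round 2 (the seller proposes): the buyer can get 225.75 next round, worth 0.55 × 225.75 = 124.1625 now, so the seller offers 124.1625, keeping 175.8375.
Round 1 (the buyer proposes): the seller can get 175.8375 next round, worth 0.55 × 175.8375 = 96.710625 now. The buyer offers 96.710625 and keeps 300 − 96.710625 = 203.289375.

203.29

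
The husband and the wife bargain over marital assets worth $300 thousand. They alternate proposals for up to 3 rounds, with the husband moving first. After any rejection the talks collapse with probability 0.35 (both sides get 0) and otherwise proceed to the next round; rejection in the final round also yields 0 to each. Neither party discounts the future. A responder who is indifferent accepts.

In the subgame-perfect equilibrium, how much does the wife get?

Round 3 (the husband proposes): the wife will accept anything ≥ 0, so the husband offers 0 and keeps 300.
Round 2 (the wife proposes): rejecting gives the husband an expected 0.65 × 300 = 195, so the wife offers 195, keeping 105.
Round 1 (the husband proposes): rejecting gives the wife an expected 0.65 × 105 = 68.25; the husband offers that and keeps 231.75.

68.25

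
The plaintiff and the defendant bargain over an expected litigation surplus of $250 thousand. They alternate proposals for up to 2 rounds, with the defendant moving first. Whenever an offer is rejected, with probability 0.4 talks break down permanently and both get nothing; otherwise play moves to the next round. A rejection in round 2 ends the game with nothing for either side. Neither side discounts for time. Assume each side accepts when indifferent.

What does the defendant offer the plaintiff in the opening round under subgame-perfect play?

By backward induction:
Round 2 (the plaintiff proposes): the defendant will accept anything ≥ 0, so the plaintiff offers 0 and keeps 250.
Round 1 (the defendant proposes): rejecting gives the plaintiff an expected 0.6 × 250 = 150, so the defendant offers 150, keeping 100.

150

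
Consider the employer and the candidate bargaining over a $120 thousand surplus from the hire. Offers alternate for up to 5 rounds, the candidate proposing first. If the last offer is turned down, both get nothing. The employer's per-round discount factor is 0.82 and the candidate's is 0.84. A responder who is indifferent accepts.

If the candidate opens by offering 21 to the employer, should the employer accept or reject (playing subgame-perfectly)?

Reject

Round 5 (the candidate proposes): the employer will accept anything ≥ 0, so the candidate offers 0 and keeps 120.
Round 4 (the employer proposes): the candidate can get 120 next round, worth 0.84 × 120 = 100.8 now, so the employer offers 100.8, keeping 19.2.
Round 3 (the candidate proposes): the employer can get 19.2 next round, worth 0.82 × 19.2 = 15.744 now. The candidate offers 15.744 and keeps 120 − 15.744 = 104.256.
Round 2 (the employer proposes): the candidate can get 104.256 next round, worth 0.84 × 104.256 = 87.57504 now; the employer offers that and keeps 32.42496.
So by rejecting in round 1, the employer gets 32.42496 next round, worth 0.82 × 32.42496 = 26.5884672 now.
Offer 21 < 26.5884672, so the employer rejects.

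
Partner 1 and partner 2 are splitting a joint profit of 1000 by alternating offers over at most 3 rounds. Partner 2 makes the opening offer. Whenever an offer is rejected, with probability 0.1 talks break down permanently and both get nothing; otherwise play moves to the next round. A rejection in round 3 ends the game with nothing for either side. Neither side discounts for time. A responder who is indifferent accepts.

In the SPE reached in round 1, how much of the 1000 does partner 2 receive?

910

By backward induction:
Round 3 (partner 2 proposes): partner 1 will accept anything ≥ 0, so partner 2 offers 0 and keeps 1000.
Round 2 (partner 1 proposes): rejecting gives partner 2 an expected 0.9 × 1000 = 900. Partner 1 offers 900 and keeps 1000 − 900 = 100.
Round 1 (partner 2 proposes): rejecting gives partner 1 an expected 0.9 × 100 = 90, so partner 2 offers 90, keeping 910.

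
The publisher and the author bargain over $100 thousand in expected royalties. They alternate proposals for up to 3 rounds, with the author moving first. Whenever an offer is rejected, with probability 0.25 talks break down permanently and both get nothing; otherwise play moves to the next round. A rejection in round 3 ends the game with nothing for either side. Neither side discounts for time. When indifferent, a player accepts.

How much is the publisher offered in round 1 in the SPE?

Round 3 (the author proposes): rejection yields 0 for the publisher; the author offers 0 and keeps 100.
Round 2 (the publisher proposes): rejecting gives the author an expected 0.75 × 100 = 75. The publisher offers 75 and keeps 100 − 75 = 25.
Round 1 (the author proposes): rejecting gives the publisher an expected 0.75 × 25 = 18.75. The author offers 18.75 and keeps 100 − 18.75 = 81.25.

18.75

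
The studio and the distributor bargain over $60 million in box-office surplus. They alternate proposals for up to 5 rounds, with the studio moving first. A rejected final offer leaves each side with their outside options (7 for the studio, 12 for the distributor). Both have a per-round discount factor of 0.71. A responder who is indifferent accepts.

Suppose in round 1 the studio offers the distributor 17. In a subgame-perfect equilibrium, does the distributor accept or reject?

Reject

Round 5 (the studio proposes): the distributor gets 12 if talks fail, so the studio offers 12 and keeps 48.
Round 4 (the distributor proposes): the studio can get 48 next round, worth 0.71 × 48 = 34.08 now, so the distributor offers 34.08, keeping 25.92.
Round 3 (the studio proposes): the distributor can get 25.92 next round, worth 0.71 × 25.92 = 18.4032 now, so the studio offers 18.4032, keeping 41.5968.
Round 2 (the distributor proposes): the studio can get 41.5968 next round, worth 0.71 × 41.5968 = 29.533728 now; the distributor offers that and keeps 30.466272.
So by rejecting in round 1, the distributor gets 30.466272 next round, worth 0.71 × 30.466272 = 21.63105312 now.
Offer 17 < 21.63105312, so the distributor rejects.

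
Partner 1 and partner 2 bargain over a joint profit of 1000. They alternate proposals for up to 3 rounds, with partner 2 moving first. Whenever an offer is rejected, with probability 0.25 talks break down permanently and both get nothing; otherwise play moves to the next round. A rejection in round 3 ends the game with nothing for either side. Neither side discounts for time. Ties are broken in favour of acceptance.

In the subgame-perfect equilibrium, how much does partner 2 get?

Round 3 (partner 2 proposes): partner 1 will accept anything ≥ 0, so partner 2 offers 0 and keeps 1000.
Round 2 (partner 1 proposes): rejecting gives partner 2 an expected 0.75 × 1000 = 750, so partner 1 offers 750, keeping 250.
Round 1 (partner 2 proposes): rejecting gives partner 1 an expected 0.75 × 250 = 187.5. Partner 2 offers 187.5 and keeps 1000 − 187.5 = 812.5.

812.5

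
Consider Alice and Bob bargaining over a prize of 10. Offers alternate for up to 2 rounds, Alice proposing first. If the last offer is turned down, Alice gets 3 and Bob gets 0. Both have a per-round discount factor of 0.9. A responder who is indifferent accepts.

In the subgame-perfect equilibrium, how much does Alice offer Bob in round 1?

6.3

By backward induction:
Round 2 (Bob proposes): Alice gets 3 if talks fail, so Bob offers 3 and keeps 7.
Round 1 (Alice proposes): Bob can get 7 next round, worth 0.9 × 7 = 6.3 now. Alice offers 6.3 and keeps 10 − 6.3 = 3.7.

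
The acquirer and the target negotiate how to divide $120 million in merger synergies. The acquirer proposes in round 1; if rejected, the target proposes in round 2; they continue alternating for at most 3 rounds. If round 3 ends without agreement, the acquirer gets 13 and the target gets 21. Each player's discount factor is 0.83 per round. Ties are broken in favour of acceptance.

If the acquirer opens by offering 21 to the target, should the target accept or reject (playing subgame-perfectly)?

Reject

Work out the target's continuation value if the offer is rejected.
Round 3 (the acquirer proposes): the target gets 21 if talks fail, so the acquirer offers 21 and keeps 99.
Round 2 (the target proposes): the acquirer can get 99 next round, worth 0.83 × 99 = 82.17 now, so the target offers 82.17, keeping 37.83.
So by rejecting in round 1, the target gets 37.83 next round, worth 0.83 × 37.83 = 31.3989 now.
Offer 21 < 31.3989, so the target rejects.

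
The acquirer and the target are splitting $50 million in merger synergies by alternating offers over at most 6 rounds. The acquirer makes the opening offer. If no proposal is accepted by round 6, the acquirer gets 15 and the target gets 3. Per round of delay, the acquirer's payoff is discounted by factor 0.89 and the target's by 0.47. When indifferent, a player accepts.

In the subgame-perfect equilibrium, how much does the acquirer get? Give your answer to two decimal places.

43.46

Round 6 (the target proposes): the acquirer gets 15 if talks fail, so the target offers 15 and keeps 35.
Round 5 (the acquirer proposes): the target can get 35 next round, worth 0.47 × 35 = 16.45 now, so the acquirer offers 16.45, keeping 33.55.
Round 4 (the target proposes): the acquirer can get 33.55 next round, worth 0.89 × 33.55 = 29.8595 now, so the target offers 29.8595, keeping 20.1405.
Round 3 (the acquirer proposes): the target can get 20.1405 next round, worth 0.47 × 20.1405 = 9.466035 now, so the acquirer offers 9.466035, keeping 40.533965.
Round 2 (the target proposes): the acquirer can get 40.533965 next round, worth 0.89 × 40.533965 = 36.07522885 now; the target offers that and keeps 13.92477115.
Round 1 (the acquirer proposes): the target can get 13.92477115 next round, worth 0.47 × 13.92477115 = 6.5446424405 now, so the acquirer offers 6.5446424405, keeping 43.4553575595.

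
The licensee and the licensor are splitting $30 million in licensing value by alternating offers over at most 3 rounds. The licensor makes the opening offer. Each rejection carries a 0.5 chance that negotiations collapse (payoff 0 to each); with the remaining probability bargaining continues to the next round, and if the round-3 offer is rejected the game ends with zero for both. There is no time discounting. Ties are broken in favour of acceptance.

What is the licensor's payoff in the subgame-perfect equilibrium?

22.5

By backward induction:
Round 3 (the licensor proposes): the licensee will accept anything ≥ 0, so the licensor offers 0 and keeps 30.
Round 2 (the licensee proposes): rejecting gives the licensor an expected 0.5 × 30 = 15; the licensee offers that and keeps 15.
Round 1 (the licensor proposes): rejecting gives the licensee an expected 0.5 × 15 = 7.5, so the licensor offers 7.5, keeping 22.5.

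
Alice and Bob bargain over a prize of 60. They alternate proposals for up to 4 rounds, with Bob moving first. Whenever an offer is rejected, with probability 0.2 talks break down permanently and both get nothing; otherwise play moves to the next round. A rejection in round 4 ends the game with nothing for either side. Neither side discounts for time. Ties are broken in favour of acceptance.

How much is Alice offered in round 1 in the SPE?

40.32

By backward induction:
Round 4 (Alice proposes): rejection yields 0 for Bob; Alice offers 0 and keeps 60.
Round 3 (Bob proposes): rejecting gives Alice an expected 0.8 × 60 = 48; Bob offers that and keeps 12.
Round 2 (Alice proposes): rejecting gives Bob an expected 0.8 × 12 = 9.6, so Alice offers 9.6, keeping 50.4.
Round 1 (Bob proposes): rejecting gives Alice an expected 0.8 × 50.4 = 40.32, so Bob offers 40.32, keeping 19.68.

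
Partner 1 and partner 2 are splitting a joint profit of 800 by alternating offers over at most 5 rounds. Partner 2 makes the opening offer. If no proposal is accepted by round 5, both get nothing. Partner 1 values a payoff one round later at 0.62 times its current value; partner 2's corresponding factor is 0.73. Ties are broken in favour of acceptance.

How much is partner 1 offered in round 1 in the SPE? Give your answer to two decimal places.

Round 5 (partner 2 proposes): partner 1 will accept anything ≥ 0, so partner 2 offers 0 and keeps 800.
Round 4 (partner 1 proposes): partner 2 can get 800 next round, worth 0.73 × 800 = 584 now. Partner 1 offers 584 and keeps 800 − 584 = 216.
Round 3 (partner 2 proposes): partner 1 can get 216 next round, worth 0.62 × 216 = 133.92 now; partner 2 offers that and keeps 666.08.
Round 2 (partner 1 proposes): partner 2 can get 666.08 next round, worth 0.73 × 666.08 = 486.2384 now, so partner 1 offers 486.2384, keeping 313.7616.
Round 1 (partner 2 proposes): partner 1 can get 313.7616 next round, worth 0.62 × 313.7616 = 194.532192 now, so partner 2 offers 194.532192, keeping 605.467808.

194.53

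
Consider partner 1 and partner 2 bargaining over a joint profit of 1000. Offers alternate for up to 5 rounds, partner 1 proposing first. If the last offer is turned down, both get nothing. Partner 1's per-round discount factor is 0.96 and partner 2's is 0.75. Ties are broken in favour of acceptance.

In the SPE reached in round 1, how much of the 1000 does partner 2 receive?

Round 5 (partner 1 proposes): rejection yields 0 for partner 2; partner 1 offers 0 and keeps 1000.
Round 4 (partner 2 proposes): partner 1 can get 1000 next round, worth 0.96 × 1000 = 960 now. Partner 2 offers 960 and keeps 1000 − 960 = 40.
Round 3 (partner 1 proposes): partner 2 can get 40 next round, worth 0.75 × 40 = 30 now; partner 1 offers that and keeps 970.
Round 2 (partner 2 proposes): partner 1 can get 970 next round, worth 0.96 × 970 = 931.2 now; partner 2 offers that and keeps 68.8.
Round 1 (partner 1 proposes): partner 2 can get 68.8 next round, worth 0.75 × 68.8 = 51.6 now, so partner 1 offers 51.6, keeping 948.4.

51.6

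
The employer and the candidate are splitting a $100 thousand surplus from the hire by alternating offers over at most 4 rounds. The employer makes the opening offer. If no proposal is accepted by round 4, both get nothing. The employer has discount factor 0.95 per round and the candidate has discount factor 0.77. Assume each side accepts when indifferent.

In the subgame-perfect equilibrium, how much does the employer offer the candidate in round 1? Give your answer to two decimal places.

60.18

Round 4 (the candidate proposes): the employer will accept anything ≥ 0, so the candidate offers 0 and keeps 100.
Round 3 (the employer proposes): the candidate can get 100 next round, worth 0.77 × 100 = 77 now; the employer offers that and keeps 23.
Round 2 (the candidate proposes): the employer can get 23 next round, worth 0.95 × 23 = 21.85 now. The candidate offers 21.85 and keeps 100 − 21.85 = 78.15.
Round 1 (the employer proposes): the candidate can get 78.15 next round, worth 0.77 × 78.15 = 60.1755 now; the employer offers that and keeps 39.8245.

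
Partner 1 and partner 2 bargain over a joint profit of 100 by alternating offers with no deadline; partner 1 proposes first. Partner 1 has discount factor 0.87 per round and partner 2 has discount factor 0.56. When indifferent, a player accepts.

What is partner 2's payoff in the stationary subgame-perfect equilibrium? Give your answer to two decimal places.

14.20

When partner 1 proposes, partner 2 accepts any offer worth at least 0.56 times what partner 2 would get by proposing next round; and vice versa.
This gives x = 100 − 0.56y and y = 100 − 0.87x, where x and y are each side's share when it proposes.
Hence (1 − 0.56·0.87)x = 100(1 − 0.56), i.e. 0.5128·x = 44.
x ≈ 85.8034; partner 2's share is 100 − x ≈ 14.1966.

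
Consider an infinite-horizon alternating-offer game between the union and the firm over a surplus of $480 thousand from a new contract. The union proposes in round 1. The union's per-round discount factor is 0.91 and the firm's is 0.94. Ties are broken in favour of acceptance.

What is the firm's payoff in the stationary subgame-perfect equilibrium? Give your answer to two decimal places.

Let x be the union's share when the union proposes and y be the firm's share when the firm proposes.
The firm accepts iff offered ≥ 0.94·y, so x = 480 − 0.94y. Symmetrically y = 480 − 0.91x.
Substituting: x = 480 − 0.94(480 − 0.91x), giving x(1 − 0.91·0.94) = 480(1 − 0.94).
So x = 480 × 0.06 / 0.1446 ≈ 199.1701, and the firm receives 480 − x ≈ 280.8299.

280.83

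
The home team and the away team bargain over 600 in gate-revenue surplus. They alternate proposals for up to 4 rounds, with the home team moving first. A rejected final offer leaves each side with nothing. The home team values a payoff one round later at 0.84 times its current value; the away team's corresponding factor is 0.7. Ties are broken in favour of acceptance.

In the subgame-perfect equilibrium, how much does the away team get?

314.16

Round 4 (the away team proposes): rejection yields 0 for the home team; the away team offers 0 and keeps 600.
Round 3 (the home team proposes): the away team can get 600 next round, worth 0.7 × 600 = 420 now; the home team offers that and keeps 180.
Round 2 (the away team proposes): the home team can get 180 next round, worth 0.84 × 180 = 151.2 now, so the away team offers 151.2, keeping 448.8.
Round 1 (the home team proposes): the away team can get 448.8 next round, worth 0.7 × 448.8 = 314.16 now, so the home team offers 314.16, keeping 285.84.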